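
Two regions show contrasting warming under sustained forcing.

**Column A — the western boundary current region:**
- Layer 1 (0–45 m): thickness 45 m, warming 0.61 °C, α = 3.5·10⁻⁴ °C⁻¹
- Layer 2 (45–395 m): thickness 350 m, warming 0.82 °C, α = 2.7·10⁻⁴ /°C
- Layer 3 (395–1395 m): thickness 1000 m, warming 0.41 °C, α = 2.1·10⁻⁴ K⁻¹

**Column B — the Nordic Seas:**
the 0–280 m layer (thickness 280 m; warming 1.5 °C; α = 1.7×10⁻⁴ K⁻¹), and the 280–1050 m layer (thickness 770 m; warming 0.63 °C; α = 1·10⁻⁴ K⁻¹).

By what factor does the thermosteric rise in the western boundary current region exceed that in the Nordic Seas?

a factor of 1.4

A 3.5×10⁻⁴ × 0.61 × 45 = 0.0096075 m
A 350 × 0.82 × 2.7×10⁻⁴ = 0.07749 m
A 0.41 × 2.1×10⁻⁴ × 1000 = 0.08610 m
A total: 0.1731975 m
B 280 × 1.5 × 1.7×10⁻⁴ = 0.07140 m
B 280–1050 m: 770 × 1×10⁻⁴ × 0.63 = 0.04851 m
B total: 0.11991 m
Ratio: 0.1731975 / 0.11991 ≈ 1.444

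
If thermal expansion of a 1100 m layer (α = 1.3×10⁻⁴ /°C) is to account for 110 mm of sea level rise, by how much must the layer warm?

0.769 K

ΔT = Δh/(αH) = 0.11 / (1.3×10⁻⁴ × 1100) ≈ 0.7692 K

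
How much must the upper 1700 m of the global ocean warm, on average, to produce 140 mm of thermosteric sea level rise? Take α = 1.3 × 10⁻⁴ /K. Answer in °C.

ΔT ≈ 0.63 °C

ΔT = Δh/(αH) = 0.14 / (1.3×10⁻⁴ × 1700) ≈ 0.6335 °C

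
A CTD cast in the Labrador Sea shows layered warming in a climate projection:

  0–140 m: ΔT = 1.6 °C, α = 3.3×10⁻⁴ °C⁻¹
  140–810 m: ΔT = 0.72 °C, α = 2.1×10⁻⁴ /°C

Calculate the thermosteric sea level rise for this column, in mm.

Layer 1: 3.3×10⁻⁴ × 140 × 1.6 = 0.07392 m
670 × 2.1×10⁻⁴ × 0.72 = 0.101304 m
Δh = 0.07392 + 0.101304 = 0.175224 m ≈ 175 mm

Δh ≈ 175 mm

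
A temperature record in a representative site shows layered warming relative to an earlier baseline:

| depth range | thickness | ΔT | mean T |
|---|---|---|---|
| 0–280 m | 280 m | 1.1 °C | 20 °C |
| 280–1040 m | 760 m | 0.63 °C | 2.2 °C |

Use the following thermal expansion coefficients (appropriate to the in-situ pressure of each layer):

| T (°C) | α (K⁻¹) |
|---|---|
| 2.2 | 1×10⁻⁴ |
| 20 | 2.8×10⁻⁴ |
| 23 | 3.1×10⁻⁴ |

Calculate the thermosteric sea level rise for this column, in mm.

Layer 1 at 20 °C → α = 2.8×10⁻⁴ K⁻¹
Layer 2 at 2.2 °C → α = 1×10⁻⁴ K⁻¹
0–280 m: 1.1 × 2.8×10⁻⁴ × 280 = 0.08624 m
Layer 2: 0.63 × 760 × 1×10⁻⁴ = 0.04788 m
Δh = 0.08624 + 0.04788 = 0.13412 m

about 134 mm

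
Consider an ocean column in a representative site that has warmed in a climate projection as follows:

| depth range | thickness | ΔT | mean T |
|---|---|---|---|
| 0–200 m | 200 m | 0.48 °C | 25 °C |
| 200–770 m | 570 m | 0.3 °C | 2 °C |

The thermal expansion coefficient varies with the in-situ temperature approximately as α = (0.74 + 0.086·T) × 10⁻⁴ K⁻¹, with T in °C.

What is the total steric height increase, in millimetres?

43 mm of thermosteric rise

Layer 1: α = (0.74 + 0.086×25)×10⁻⁴ = 2.89×10⁻⁴ K⁻¹
Layer 2: α = (0.74 + 0.086×2)×10⁻⁴ = 0.912×10⁻⁴ K⁻¹
Layer 1: 0.48 × 200 × 2.89×10⁻⁴ = 0.027744 m
Layer 2: 0.3 × 0.912×10⁻⁴ × 570 = 0.0155952 m
Δh = 0.027744 + 0.0155952 = 0.0433392 m ≈ 43 mm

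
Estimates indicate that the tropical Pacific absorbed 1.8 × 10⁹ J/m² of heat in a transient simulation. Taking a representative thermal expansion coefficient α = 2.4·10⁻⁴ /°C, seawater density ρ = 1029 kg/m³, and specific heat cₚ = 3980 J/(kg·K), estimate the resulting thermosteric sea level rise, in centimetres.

Δh = αQ/(ρcₚ) = 2.4×10⁻⁴ × 1.8×10⁹ / (1029 × 3980) ≈ 0.10548 m

about 11 cm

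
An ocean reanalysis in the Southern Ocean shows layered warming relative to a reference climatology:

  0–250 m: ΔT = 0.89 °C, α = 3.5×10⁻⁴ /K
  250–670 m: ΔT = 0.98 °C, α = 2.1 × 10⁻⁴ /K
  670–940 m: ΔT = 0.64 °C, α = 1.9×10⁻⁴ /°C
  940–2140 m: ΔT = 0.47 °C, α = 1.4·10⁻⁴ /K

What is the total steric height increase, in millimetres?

Δh ≈ 276 mm

0–250 m: 3.5×10⁻⁴ × 250 × 0.89 = 0.077875 m
420 × 0.98 × 2.1×10⁻⁴ = 0.086436 m
1.9×10⁻⁴ × 270 × 0.64 = 0.032832 m
Layer 4: 0.47 × 1200 × 1.4×10⁻⁴ = 0.07896 m
Δh = 0.077875 + 0.086436 + 0.032832 + 0.07896 = 0.276103 m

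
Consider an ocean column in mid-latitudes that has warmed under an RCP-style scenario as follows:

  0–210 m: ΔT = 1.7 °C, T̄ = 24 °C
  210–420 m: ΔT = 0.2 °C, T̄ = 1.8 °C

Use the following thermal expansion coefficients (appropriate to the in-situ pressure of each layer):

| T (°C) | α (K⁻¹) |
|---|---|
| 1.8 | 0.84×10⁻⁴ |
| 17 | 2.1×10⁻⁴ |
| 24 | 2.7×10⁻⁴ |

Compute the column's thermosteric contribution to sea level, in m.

Layer 1 at 24 °C → α = 2.7×10⁻⁴ K⁻¹
Layer 2 at 1.8 °C → α = 0.84×10⁻⁴ K⁻¹
0–210 m: 2.7×10⁻⁴ × 210 × 1.7 = 0.09639 m
Layer 2: 0.2 × 0.84×10⁻⁴ × 210 = 0.003528 m
Δh = 0.09639 + 0.003528 = 0.099918 m ≈ 0.0999 m

0.0999 m of thermosteric rise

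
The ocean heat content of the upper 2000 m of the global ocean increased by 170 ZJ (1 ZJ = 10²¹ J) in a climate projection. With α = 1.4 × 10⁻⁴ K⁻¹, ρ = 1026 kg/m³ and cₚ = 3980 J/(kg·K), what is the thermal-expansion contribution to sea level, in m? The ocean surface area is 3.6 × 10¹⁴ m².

Δh = 0.016 m

Per unit area: Q = 170×10²¹ / (3.6×10¹⁴) ≈ 4.722×10⁸ J/m²
Δh = αQ/(ρcₚ) = 1.4×10⁻⁴ × 4.722×10⁸ / (1026 × 3980) ≈ 0.016189 m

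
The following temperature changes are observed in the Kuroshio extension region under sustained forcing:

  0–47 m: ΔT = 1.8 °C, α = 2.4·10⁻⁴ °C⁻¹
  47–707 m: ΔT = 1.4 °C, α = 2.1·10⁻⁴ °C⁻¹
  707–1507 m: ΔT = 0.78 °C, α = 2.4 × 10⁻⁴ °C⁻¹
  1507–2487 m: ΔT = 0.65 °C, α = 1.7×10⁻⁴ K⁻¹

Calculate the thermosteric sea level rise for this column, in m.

0.47 m

Layer 1: 1.8 × 47 × 2.4×10⁻⁴ = 0.020304 m
2.1×10⁻⁴ × 660 × 1.4 = 0.19404 m
707–1507 m: 800 × 2.4×10⁻⁴ × 0.78 = 0.14976 m
Layer 4: 0.65 × 1.7×10⁻⁴ × 980 = 0.10829 m
Δh = 0.020304 + 0.19404 + 0.14976 + 0.10829 = 0.472394 m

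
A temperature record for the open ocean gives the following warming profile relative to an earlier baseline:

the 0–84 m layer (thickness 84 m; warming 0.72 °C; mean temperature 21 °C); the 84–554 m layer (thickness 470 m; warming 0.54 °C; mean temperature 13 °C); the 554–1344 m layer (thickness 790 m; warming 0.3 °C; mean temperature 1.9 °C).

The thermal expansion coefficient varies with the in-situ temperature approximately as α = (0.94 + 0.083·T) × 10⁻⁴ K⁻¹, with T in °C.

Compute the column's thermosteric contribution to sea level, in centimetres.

Δh = 9.35 cm

Layer 1: α = (0.94 + 0.083×21)×10⁻⁴ = 2.683×10⁻⁴ K⁻¹
Layer 2: α = (0.94 + 0.083×13)×10⁻⁴ = 2.019×10⁻⁴ K⁻¹
Layer 3: α = (0.94 + 0.083×1.9)×10⁻⁴ = 1.0977×10⁻⁴ K⁻¹
0–84 m: 0.72 × 2.683×10⁻⁴ × 84 = 0.016226784 m
2.019×10⁻⁴ × 470 × 0.54 = 0.05124222 m
0.3 × 790 × 1.0977×10⁻⁴ = 0.02601549 m
Δh = 0.016226784 + 0.05124222 + 0.02601549 = 0.093484494 m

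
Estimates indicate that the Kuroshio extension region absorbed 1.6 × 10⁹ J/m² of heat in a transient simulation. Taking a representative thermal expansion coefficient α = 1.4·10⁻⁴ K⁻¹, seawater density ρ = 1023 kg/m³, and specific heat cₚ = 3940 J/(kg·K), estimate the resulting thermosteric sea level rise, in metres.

Δh = αQ/(ρcₚ) = 1.4×10⁻⁴ × 1.6×10⁹ / (1023 × 3940) ≈ 0.055575 m

0.056 m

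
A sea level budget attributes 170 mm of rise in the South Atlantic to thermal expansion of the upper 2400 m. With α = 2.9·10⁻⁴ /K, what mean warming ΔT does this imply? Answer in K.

0.24 K

ΔT = Δh/(αH) = 0.17 / (2.9×10⁻⁴ × 2400) ≈ 0.2443 K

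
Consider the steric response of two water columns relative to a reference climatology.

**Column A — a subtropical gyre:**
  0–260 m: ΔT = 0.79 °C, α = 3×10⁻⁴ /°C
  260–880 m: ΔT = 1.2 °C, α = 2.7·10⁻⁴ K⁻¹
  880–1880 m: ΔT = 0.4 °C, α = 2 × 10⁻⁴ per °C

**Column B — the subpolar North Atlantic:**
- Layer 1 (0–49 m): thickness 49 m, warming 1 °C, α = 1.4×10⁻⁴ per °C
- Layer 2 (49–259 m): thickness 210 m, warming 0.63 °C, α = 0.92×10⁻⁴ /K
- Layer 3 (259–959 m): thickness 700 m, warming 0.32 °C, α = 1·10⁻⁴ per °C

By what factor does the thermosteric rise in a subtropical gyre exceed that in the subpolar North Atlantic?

A 0–260 m: 260 × 0.79 × 3×10⁻⁴ = 0.06162 m
A Layer 2: 620 × 1.2 × 2.7×10⁻⁴ = 0.20088 m
A 880–1880 m: 0.4 × 2×10⁻⁴ × 1000 = 0.08000 m
A total: 0.34250 m
B Layer 1: 1 × 1.4×10⁻⁴ × 49 = 0.00686 m
B 0.63 × 210 × 0.92×10⁻⁴ = 0.0121716 m
B Layer 3: 1×10⁻⁴ × 0.32 × 700 = 0.02240 m
B total: 0.0414316 m
Ratio: 0.34250 / 0.0414316 ≈ 8.267

8.3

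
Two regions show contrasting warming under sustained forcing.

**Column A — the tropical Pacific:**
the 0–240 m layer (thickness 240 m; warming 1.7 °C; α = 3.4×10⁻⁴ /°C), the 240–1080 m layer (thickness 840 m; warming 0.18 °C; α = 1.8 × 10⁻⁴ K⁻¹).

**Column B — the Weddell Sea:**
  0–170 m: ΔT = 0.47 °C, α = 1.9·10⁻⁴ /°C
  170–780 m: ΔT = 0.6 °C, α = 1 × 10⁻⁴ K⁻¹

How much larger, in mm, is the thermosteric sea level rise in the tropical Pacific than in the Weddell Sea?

110 mm larger

A Layer 1: 1.7 × 3.4×10⁻⁴ × 240 = 0.13872 m
A 240–1080 m: 1.8×10⁻⁴ × 840 × 0.18 = 0.027216 m
A total: 0.165936 m
B Layer 1: 1.9×10⁻⁴ × 170 × 0.47 = 0.015181 m
B 170–780 m: 0.6 × 610 × 1×10⁻⁴ = 0.03660 m
B total: 0.051781 m
Difference: 0.165936 − 0.051781 = 0.114155 m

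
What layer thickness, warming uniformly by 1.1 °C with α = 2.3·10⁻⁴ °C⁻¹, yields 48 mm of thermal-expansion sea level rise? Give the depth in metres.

H = Δh/(αΔT) = 0.048 / (2.3×10⁻⁴ × 1.1) ≈ 189.7 m

about 190 m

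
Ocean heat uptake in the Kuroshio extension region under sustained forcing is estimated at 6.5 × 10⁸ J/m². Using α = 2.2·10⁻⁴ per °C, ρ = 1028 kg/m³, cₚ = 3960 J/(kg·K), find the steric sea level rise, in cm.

Δh = αQ/(ρcₚ) = 2.2×10⁻⁴ × 6.5×10⁸ / (1028 × 3960) ≈ 0.035128 m

3.51 cm of thermosteric rise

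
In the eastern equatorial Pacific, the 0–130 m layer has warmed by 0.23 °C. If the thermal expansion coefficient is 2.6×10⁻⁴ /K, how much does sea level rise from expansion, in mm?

Δh = 7.8 mm

Δh = αΔT·H = 2.6×10⁻⁴ × 0.23 × 130 = 0.007774 m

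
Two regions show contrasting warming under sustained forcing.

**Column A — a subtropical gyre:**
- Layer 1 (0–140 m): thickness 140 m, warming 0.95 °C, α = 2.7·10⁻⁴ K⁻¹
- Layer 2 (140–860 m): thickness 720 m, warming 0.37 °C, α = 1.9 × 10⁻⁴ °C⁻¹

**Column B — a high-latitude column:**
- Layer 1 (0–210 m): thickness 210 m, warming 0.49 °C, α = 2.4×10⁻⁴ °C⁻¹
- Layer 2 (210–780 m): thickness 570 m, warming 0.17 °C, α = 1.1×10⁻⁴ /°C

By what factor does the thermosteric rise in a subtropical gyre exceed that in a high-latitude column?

A 0.95 × 2.7×10⁻⁴ × 140 = 0.03591 m
A 140–860 m: 0.37 × 720 × 1.9×10⁻⁴ = 0.050616 m
A total: 0.086526 m
B 0–210 m: 0.49 × 2.4×10⁻⁴ × 210 = 0.024696 m
B 210–780 m: 0.17 × 570 × 1.1×10⁻⁴ = 0.010659 m
B total: 0.035355 m
Ratio: 0.086526 / 0.035355 ≈ 2.447

2.45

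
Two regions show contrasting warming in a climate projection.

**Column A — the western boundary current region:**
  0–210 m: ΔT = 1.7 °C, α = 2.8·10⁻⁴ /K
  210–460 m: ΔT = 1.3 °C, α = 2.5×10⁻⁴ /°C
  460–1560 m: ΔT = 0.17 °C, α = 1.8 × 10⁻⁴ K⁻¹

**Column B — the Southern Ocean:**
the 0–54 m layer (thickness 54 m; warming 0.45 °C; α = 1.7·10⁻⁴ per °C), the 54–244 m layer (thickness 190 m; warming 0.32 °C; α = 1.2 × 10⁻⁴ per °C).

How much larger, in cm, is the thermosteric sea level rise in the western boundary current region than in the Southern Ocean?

A 0–210 m: 210 × 1.7 × 2.8×10⁻⁴ = 0.09996 m
A Layer 2: 2.5×10⁻⁴ × 250 × 1.3 = 0.08125 m
A Layer 3: 0.17 × 1100 × 1.8×10⁻⁴ = 0.03366 m
A total: 0.21487 m
B Layer 1: 0.45 × 54 × 1.7×10⁻⁴ = 0.004131 m
B 54–244 m: 1.2×10⁻⁴ × 0.32 × 190 = 0.007296 m
B total: 0.011427 m
Difference: 0.21487 − 0.011427 = 0.203443 m

Δh_A − Δh_B ≈ 20.3 cm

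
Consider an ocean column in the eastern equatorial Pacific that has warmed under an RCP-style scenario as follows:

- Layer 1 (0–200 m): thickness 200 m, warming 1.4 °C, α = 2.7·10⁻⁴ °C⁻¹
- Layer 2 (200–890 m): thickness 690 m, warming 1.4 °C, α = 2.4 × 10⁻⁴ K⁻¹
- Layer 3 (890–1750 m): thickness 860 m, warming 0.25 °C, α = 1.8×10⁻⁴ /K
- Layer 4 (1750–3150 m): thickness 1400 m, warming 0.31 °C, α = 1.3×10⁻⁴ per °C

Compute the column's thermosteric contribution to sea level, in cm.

1.4 × 200 × 2.7×10⁻⁴ = 0.07560 m
200–890 m: 2.4×10⁻⁴ × 690 × 1.4 = 0.23184 m
Layer 3: 0.25 × 1.8×10⁻⁴ × 860 = 0.03870 m
1.3×10⁻⁴ × 0.31 × 1400 = 0.05642 m
Δh = 0.07560 + 0.23184 + 0.03870 + 0.05642 = 0.40256 m ≈ 40.3 cm

Δh ≈ 40.3 cm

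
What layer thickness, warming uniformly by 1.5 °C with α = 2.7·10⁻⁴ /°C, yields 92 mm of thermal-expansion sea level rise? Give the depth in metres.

H = Δh/(αΔT) = 0.092 / (2.7×10⁻⁴ × 1.5) ≈ 227.2 m

about 227 m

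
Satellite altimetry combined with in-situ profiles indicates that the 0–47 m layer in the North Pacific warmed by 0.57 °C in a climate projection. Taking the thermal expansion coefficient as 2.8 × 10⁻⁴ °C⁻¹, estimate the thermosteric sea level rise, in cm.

Δh = αΔT·H = 2.8×10⁻⁴ × 0.57 × 47 = 0.0075012 m

0.750 cm of thermosteric rise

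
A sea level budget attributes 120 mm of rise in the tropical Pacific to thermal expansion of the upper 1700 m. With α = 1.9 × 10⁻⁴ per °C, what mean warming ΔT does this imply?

about 0.37 °C

ΔT = Δh/(αH) = 0.12 / (1.9×10⁻⁴ × 1700) ≈ 0.3715 °C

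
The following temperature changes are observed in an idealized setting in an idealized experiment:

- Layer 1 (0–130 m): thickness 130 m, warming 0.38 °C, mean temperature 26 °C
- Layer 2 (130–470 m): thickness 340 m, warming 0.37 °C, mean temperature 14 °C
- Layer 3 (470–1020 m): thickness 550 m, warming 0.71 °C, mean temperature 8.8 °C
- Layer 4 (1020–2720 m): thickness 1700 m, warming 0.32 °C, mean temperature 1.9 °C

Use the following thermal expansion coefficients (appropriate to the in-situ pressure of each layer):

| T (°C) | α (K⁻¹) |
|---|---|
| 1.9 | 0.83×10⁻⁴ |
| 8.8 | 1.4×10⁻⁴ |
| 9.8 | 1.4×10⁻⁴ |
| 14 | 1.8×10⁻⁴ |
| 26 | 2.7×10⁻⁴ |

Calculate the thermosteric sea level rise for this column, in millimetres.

Layer 1 at 26 °C → α = 2.7×10⁻⁴ K⁻¹
Layer 2 at 14 °C → α = 1.8×10⁻⁴ K⁻¹
Layer 3 at 8.8 °C → α = 1.4×10⁻⁴ K⁻¹
Layer 4 at 1.9 °C → α = 0.83×10⁻⁴ K⁻¹
Layer 1: 2.7×10⁻⁴ × 130 × 0.38 = 0.013338 m
130–470 m: 1.8×10⁻⁴ × 340 × 0.37 = 0.022644 m
470–1020 m: 0.71 × 550 × 1.4×10⁻⁴ = 0.05467 m
0.83×10⁻⁴ × 0.32 × 1700 = 0.045152 m
Δh = 0.013338 + 0.022644 + 0.05467 + 0.045152 = 0.135804 m

about 140 mm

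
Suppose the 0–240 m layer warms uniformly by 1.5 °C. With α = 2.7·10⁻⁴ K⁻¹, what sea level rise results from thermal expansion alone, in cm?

Δh ≈ 9.7 cm

Δh = αΔT·H = 2.7×10⁻⁴ × 1.5 × 240 = 0.09720 m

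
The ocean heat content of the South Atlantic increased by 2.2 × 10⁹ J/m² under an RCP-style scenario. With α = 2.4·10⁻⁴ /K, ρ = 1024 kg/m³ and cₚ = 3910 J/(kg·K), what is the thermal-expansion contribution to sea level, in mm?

Δh = αQ/(ρcₚ) = 2.4×10⁻⁴ × 2.2×10⁹ / (1024 × 3910) ≈ 0.13187 m

132 mm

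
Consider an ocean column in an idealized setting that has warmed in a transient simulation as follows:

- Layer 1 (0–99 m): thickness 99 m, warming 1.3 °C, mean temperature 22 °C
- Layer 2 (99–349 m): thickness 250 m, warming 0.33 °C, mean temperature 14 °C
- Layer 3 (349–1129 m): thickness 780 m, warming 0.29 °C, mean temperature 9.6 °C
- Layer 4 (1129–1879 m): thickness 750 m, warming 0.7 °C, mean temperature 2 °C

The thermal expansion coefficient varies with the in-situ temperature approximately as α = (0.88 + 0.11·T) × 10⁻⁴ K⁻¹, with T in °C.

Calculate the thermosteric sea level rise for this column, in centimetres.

16 cm of thermosteric rise

Layer 1: α = (0.88 + 0.11×22)×10⁻⁴ = 3.3×10⁻⁴ K⁻¹
Layer 2: α = (0.88 + 0.11×14)×10⁻⁴ = 2.42×10⁻⁴ K⁻¹
Layer 3: α = (0.88 + 0.11×9.6)×10⁻⁴ = 1.936×10⁻⁴ K⁻¹
Layer 4: α = (0.88 + 0.11×2)×10⁻⁴ = 1.1×10⁻⁴ K⁻¹
0–99 m: 3.3×10⁻⁴ × 1.3 × 99 = 0.042471 m
250 × 2.42×10⁻⁴ × 0.33 = 0.019965 m
0.29 × 1.936×10⁻⁴ × 780 = 0.04379232 m
0.7 × 1.1×10⁻⁴ × 750 = 0.05775 m
Δh = 0.042471 + 0.019965 + 0.04379232 + 0.05775 = 0.16397832 m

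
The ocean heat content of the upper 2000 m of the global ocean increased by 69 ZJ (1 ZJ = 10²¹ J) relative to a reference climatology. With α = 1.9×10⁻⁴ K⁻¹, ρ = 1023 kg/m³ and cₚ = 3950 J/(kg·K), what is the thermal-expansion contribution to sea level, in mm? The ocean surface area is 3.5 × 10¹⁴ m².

Δh = 9.27 mm

Per unit area: Q = 69×10²¹ / (3.5×10¹⁴) ≈ 1.971×10⁸ J/m²
Δh = αQ/(ρcₚ) = 1.9×10⁻⁴ × 1.971×10⁸ / (1023 × 3950) ≈ 0.0092676 m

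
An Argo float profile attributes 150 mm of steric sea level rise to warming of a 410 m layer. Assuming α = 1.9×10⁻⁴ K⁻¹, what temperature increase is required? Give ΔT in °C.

1.9 °C

ΔT = Δh/(αH) = 0.15 / (1.9×10⁻⁴ × 410) ≈ 1.926 °C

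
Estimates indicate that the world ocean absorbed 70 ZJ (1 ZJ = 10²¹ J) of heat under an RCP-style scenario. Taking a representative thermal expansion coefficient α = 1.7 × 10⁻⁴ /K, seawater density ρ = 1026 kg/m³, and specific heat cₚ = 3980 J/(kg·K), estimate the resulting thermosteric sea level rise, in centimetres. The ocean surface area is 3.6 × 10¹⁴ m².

0.809 cm

Per unit area: Q = 70×10²¹ / (3.6×10¹⁴) ≈ 1.944×10⁸ J/m²
Δh = αQ/(ρcₚ) = 1.7×10⁻⁴ × 1.944×10⁸ / (1026 × 3980) ≈ 0.0080931 m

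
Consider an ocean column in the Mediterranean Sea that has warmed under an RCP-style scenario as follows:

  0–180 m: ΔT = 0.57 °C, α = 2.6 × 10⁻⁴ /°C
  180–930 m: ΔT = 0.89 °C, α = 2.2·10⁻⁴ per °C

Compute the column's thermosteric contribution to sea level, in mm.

0.57 × 2.6×10⁻⁴ × 180 = 0.026676 m
180–930 m: 2.2×10⁻⁴ × 0.89 × 750 = 0.14685 m
Δh = 0.026676 + 0.14685 = 0.173526 m ≈ 170 mm

170 mm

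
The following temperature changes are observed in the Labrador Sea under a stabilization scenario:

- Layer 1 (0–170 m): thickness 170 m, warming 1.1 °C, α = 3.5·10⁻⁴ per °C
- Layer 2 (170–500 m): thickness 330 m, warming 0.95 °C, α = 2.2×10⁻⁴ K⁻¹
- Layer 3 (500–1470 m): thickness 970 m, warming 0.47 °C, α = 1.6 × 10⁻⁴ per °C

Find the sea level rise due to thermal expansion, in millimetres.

about 207 mm

Layer 1: 170 × 1.1 × 3.5×10⁻⁴ = 0.06545 m
170–500 m: 330 × 0.95 × 2.2×10⁻⁴ = 0.06897 m
970 × 0.47 × 1.6×10⁻⁴ = 0.072944 m
Δh = 0.06545 + 0.06897 + 0.072944 = 0.207364 m ≈ 207 mm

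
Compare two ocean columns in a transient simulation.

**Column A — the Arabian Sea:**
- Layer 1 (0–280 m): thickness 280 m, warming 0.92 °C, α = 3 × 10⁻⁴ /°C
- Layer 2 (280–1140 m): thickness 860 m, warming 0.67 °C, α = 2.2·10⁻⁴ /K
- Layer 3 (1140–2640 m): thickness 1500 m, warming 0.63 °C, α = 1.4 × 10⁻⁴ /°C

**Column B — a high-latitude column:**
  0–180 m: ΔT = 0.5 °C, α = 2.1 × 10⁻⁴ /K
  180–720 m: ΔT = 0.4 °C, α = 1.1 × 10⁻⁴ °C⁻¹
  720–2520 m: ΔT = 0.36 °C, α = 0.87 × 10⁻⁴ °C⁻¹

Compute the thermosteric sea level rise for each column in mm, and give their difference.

Δh_A ≈ 340 mm, Δh_B ≈ 99 mm; difference ≈ 240 mm

A 0–280 m: 0.92 × 3×10⁻⁴ × 280 = 0.07728 m
A 2.2×10⁻⁴ × 0.67 × 860 = 0.126764 m
A 1500 × 0.63 × 1.4×10⁻⁴ = 0.13230 m
A total: 0.336344 m
B Layer 1: 0.5 × 2.1×10⁻⁴ × 180 = 0.01890 m
B 180–720 m: 1.1×10⁻⁴ × 0.4 × 540 = 0.02376 m
B 720–2520 m: 0.36 × 1800 × 0.87×10⁻⁴ = 0.056376 m
B total: 0.099036 m
Difference: 0.336344 − 0.099036 = 0.237308 m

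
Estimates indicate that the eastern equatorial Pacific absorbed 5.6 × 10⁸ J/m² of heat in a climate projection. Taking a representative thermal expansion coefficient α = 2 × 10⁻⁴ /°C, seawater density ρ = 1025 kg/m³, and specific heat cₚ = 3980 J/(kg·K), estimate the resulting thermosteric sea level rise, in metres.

0.0275 m

Δh = αQ/(ρcₚ) = 2×10⁻⁴ × 5.6×10⁸ / (1025 × 3980) ≈ 0.027454 m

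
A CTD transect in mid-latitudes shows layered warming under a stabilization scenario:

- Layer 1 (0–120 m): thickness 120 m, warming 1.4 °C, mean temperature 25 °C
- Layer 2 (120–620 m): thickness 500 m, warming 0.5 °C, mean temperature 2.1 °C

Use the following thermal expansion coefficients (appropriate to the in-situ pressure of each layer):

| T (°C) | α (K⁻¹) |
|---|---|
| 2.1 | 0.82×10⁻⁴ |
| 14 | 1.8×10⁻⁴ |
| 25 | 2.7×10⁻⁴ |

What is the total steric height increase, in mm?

Δh ≈ 65.9 mm

Layer 1 at 25 °C → α = 2.7×10⁻⁴ K⁻¹
Layer 2 at 2.1 °C → α = 0.82×10⁻⁴ K⁻¹
0–120 m: 2.7×10⁻⁴ × 1.4 × 120 = 0.04536 m
Layer 2: 0.82×10⁻⁴ × 500 × 0.5 = 0.02050 m
Δh = 0.04536 + 0.02050 = 0.06586 m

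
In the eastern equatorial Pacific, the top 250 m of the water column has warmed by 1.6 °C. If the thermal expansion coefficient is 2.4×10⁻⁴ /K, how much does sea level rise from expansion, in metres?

Δh = αΔT·H = 2.4×10⁻⁴ × 1.6 × 250 = 0.09600 m

about 0.096 m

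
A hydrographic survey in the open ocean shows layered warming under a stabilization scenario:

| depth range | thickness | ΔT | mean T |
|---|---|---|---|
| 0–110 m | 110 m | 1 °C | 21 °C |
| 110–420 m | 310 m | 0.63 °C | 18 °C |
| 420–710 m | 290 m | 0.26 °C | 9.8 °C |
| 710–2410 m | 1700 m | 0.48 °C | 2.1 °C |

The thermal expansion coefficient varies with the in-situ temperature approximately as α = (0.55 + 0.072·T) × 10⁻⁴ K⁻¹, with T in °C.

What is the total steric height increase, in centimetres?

Δh ≈ 12.5 cm

Layer 1: α = (0.55 + 0.072×21)×10⁻⁴ = 2.062×10⁻⁴ K⁻¹
Layer 2: α = (0.55 + 0.072×18)×10⁻⁴ = 1.846×10⁻⁴ K⁻¹
Layer 3: α = (0.55 + 0.072×9.8)×10⁻⁴ = 1.2556×10⁻⁴ K⁻¹
Layer 4: α = (0.55 + 0.072×2.1)×10⁻⁴ = 0.7012×10⁻⁴ K⁻¹
0–110 m: 110 × 2.062×10⁻⁴ × 1 = 0.022682 m
310 × 1.846×10⁻⁴ × 0.63 = 0.03605238 m
Layer 3: 290 × 0.26 × 1.2556×10⁻⁴ = 0.009467224 m
Layer 4: 0.7012×10⁻⁴ × 0.48 × 1700 = 0.05721792 m
Δh = 0.022682 + 0.03605238 + 0.009467224 + 0.05721792 = 0.125419524 m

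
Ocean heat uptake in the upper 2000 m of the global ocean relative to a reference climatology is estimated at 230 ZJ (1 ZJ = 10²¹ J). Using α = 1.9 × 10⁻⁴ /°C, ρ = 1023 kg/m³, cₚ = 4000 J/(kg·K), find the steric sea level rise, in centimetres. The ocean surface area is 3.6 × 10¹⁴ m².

Per unit area: Q = 230×10²¹ / (3.6×10¹⁴) ≈ 6.389×10⁸ J/m²
Δh = αQ/(ρcₚ) = 1.9×10⁻⁴ × 6.389×10⁸ / (1023 × 4000) ≈ 0.029665 m

about 3.0 cm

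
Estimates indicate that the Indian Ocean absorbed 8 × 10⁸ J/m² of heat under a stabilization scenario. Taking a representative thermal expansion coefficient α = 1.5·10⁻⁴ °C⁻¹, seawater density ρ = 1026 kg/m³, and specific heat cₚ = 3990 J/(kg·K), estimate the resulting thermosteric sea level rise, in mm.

Δh = αQ/(ρcₚ) = 1.5×10⁻⁴ × 8×10⁸ / (1026 × 3990) ≈ 0.029313 m

29 mm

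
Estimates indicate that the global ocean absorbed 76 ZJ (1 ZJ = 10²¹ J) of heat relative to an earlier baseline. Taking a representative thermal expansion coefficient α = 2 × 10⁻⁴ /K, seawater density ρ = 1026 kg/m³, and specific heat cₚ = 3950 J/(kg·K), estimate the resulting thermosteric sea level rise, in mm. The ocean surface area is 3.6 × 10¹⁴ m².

10.4 mm

Per unit area: Q = 76×10²¹ / (3.6×10¹⁴) ≈ 2.111×10⁸ J/m²
Δh = αQ/(ρcₚ) = 2×10⁻⁴ × 2.111×10⁸ / (1026 × 3950) ≈ 0.010418 m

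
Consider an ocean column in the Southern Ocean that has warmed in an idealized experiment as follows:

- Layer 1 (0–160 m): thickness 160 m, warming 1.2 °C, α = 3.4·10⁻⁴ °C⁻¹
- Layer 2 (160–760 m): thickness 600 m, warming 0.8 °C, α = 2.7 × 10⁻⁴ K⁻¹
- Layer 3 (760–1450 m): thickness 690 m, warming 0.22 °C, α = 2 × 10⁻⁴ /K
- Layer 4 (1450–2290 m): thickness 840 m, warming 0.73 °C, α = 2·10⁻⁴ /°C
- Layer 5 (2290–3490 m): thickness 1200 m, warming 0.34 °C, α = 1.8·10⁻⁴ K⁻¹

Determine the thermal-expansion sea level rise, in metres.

0.42 m of thermosteric rise

Layer 1: 3.4×10⁻⁴ × 160 × 1.2 = 0.06528 m
2.7×10⁻⁴ × 600 × 0.8 = 0.12960 m
760–1450 m: 2×10⁻⁴ × 690 × 0.22 = 0.03036 m
1450–2290 m: 2×10⁻⁴ × 0.73 × 840 = 0.12264 m
Layer 5: 1.8×10⁻⁴ × 0.34 × 1200 = 0.07344 m
Δh = 0.06528 + 0.12960 + 0.03036 + 0.12264 + 0.07344 = 0.42132 m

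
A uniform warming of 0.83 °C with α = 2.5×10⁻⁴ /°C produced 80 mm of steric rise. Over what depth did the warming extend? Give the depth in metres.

H = Δh/(αΔT) = 0.08 / (2.5×10⁻⁴ × 0.83) ≈ 385.5 m

about 386 m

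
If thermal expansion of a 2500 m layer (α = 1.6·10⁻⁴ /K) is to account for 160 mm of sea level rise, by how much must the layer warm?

ΔT = Δh/(αH) = 0.16 / (1.6×10⁻⁴ × 2500) = 0.4000 °C

ΔT ≈ 0.400 °C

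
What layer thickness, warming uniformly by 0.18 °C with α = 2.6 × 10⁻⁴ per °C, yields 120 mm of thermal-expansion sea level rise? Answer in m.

H = Δh/(αΔT) = 0.12 / (2.6×10⁻⁴ × 0.18) ≈ 2564 m

about 2560 m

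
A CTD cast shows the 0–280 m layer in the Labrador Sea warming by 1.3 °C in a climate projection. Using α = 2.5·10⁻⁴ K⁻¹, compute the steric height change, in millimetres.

91.0 mm

Δh = αΔT·H = 2.5×10⁻⁴ × 1.3 × 280 = 0.09100 m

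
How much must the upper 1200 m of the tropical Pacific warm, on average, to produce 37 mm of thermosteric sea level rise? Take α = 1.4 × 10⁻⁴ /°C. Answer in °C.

ΔT ≈ 0.22 °C

ΔT = Δh/(αH) = 0.037 / (1.4×10⁻⁴ × 1200) ≈ 0.2202 °C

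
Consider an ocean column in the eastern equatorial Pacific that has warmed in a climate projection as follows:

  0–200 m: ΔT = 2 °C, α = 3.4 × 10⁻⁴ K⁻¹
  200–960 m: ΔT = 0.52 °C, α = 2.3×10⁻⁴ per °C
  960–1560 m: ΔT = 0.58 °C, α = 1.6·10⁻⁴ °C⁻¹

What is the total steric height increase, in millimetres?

Δh = 283 mm

Layer 1: 200 × 2 × 3.4×10⁻⁴ = 0.13600 m
200–960 m: 0.52 × 2.3×10⁻⁴ × 760 = 0.090896 m
Layer 3: 0.58 × 1.6×10⁻⁴ × 600 = 0.05568 m
Δh = 0.13600 + 0.090896 + 0.05568 = 0.282576 m ≈ 283 mm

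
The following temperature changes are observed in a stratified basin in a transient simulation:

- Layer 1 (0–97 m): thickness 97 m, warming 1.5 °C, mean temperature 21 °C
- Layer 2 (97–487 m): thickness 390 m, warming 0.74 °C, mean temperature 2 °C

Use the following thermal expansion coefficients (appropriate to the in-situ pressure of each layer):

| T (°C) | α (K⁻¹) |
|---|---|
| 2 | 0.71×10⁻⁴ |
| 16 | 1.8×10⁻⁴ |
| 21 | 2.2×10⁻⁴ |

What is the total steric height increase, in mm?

Layer 1 at 21 °C → α = 2.2×10⁻⁴ K⁻¹
Layer 2 at 2 °C → α = 0.71×10⁻⁴ K⁻¹
0–97 m: 97 × 1.5 × 2.2×10⁻⁴ = 0.03201 m
97–487 m: 0.71×10⁻⁴ × 0.74 × 390 = 0.0204906 m
Δh = 0.03201 + 0.0204906 = 0.0525006 m ≈ 53 mm

about 53 mm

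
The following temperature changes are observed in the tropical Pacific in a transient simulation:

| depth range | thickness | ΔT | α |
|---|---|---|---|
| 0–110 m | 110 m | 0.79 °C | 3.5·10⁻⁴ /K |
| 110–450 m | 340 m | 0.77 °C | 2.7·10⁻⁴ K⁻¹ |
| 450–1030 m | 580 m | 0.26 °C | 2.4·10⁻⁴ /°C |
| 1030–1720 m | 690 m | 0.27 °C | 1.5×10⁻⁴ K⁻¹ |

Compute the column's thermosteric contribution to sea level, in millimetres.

170 mm

110 × 0.79 × 3.5×10⁻⁴ = 0.030415 m
340 × 2.7×10⁻⁴ × 0.77 = 0.070686 m
2.4×10⁻⁴ × 0.26 × 580 = 0.036192 m
Layer 4: 0.27 × 690 × 1.5×10⁻⁴ = 0.027945 m
Δh = 0.030415 + 0.070686 + 0.036192 + 0.027945 = 0.165238 m ≈ 170 mm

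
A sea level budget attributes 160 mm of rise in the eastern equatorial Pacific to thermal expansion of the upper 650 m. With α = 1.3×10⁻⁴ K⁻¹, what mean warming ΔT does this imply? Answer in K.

ΔT = Δh/(αH) = 0.16 / (1.3×10⁻⁴ × 650) ≈ 1.893 K

about 1.89 K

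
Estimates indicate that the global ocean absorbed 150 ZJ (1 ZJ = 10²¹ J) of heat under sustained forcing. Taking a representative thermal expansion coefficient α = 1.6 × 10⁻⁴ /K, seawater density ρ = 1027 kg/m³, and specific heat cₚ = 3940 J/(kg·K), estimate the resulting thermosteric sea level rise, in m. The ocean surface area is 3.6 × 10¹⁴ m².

about 0.016 m

Per unit area: Q = 150×10²¹ / (3.6×10¹⁴) ≈ 4.167×10⁸ J/m²
Δh = αQ/(ρcₚ) = 1.6×10⁻⁴ × 4.167×10⁸ / (1027 × 3940) ≈ 0.016477 m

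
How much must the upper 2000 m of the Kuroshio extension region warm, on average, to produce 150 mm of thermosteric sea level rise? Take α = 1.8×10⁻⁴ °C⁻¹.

ΔT ≈ 0.417 °C

ΔT = Δh/(αH) = 0.15 / (1.8×10⁻⁴ × 2000) ≈ 0.4167 °C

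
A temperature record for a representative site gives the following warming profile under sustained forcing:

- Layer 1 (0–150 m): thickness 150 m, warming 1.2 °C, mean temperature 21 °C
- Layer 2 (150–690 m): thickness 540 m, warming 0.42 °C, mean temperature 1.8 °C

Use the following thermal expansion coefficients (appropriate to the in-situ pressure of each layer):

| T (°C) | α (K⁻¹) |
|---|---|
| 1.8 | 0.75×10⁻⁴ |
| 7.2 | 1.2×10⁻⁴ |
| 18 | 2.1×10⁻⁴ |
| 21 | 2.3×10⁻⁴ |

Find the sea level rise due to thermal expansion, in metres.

Layer 1 at 21 °C → α = 2.3×10⁻⁴ K⁻¹
Layer 2 at 1.8 °C → α = 0.75×10⁻⁴ K⁻¹
Layer 1: 2.3×10⁻⁴ × 150 × 1.2 = 0.04140 m
Layer 2: 0.75×10⁻⁴ × 540 × 0.42 = 0.01701 m
Δh = 0.04140 + 0.01701 = 0.05841 m

Δh ≈ 0.058 m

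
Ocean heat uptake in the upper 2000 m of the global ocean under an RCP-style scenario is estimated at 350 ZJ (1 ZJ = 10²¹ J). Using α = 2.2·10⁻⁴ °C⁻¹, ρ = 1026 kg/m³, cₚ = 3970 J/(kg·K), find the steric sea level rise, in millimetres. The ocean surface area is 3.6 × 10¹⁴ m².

Δh = 52.5 mm

Per unit area: Q = 350×10²¹ / (3.6×10¹⁴) ≈ 9.722×10⁸ J/m²
Δh = αQ/(ρcₚ) = 2.2×10⁻⁴ × 9.722×10⁸ / (1026 × 3970) ≈ 0.05251 m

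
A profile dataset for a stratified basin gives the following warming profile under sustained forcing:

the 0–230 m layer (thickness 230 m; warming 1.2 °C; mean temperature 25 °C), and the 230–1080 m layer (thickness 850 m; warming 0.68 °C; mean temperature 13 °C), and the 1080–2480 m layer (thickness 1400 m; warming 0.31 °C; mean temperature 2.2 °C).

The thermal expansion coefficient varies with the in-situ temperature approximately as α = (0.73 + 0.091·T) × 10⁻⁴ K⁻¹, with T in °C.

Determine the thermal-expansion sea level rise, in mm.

Layer 1: α = (0.73 + 0.091×25)×10⁻⁴ = 3.005×10⁻⁴ K⁻¹
Layer 2: α = (0.73 + 0.091×13)×10⁻⁴ = 1.913×10⁻⁴ K⁻¹
Layer 3: α = (0.73 + 0.091×2.2)×10⁻⁴ = 0.9302×10⁻⁴ K⁻¹
Layer 1: 3.005×10⁻⁴ × 1.2 × 230 = 0.082938 m
1.913×10⁻⁴ × 850 × 0.68 = 0.1105714 m
1400 × 0.9302×10⁻⁴ × 0.31 = 0.04037068 m
Δh = 0.082938 + 0.1105714 + 0.04037068 = 0.23388008 m

234 mm of thermosteric rise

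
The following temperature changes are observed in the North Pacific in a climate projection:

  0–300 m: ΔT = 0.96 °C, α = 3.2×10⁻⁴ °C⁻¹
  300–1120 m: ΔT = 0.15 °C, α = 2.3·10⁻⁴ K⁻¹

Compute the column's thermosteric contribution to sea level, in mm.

0–300 m: 3.2×10⁻⁴ × 0.96 × 300 = 0.09216 m
2.3×10⁻⁴ × 0.15 × 820 = 0.02829 m
Δh = 0.09216 + 0.02829 = 0.12045 m ≈ 120 mm

Δh ≈ 120 mm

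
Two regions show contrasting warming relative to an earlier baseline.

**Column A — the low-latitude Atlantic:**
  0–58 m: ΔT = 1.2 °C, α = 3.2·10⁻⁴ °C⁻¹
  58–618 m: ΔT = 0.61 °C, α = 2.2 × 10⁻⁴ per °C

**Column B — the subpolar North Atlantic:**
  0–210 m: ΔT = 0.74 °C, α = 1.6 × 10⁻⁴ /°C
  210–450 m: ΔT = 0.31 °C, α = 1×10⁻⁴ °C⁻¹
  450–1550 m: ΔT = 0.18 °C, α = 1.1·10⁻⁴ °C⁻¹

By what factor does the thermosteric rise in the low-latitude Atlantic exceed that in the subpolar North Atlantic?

a factor of 1.8

A 58 × 1.2 × 3.2×10⁻⁴ = 0.022272 m
A 58–618 m: 560 × 0.61 × 2.2×10⁻⁴ = 0.075152 m
A total: 0.097424 m
B 210 × 0.74 × 1.6×10⁻⁴ = 0.024864 m
B 240 × 0.31 × 1×10⁻⁴ = 0.00744 m
B Layer 3: 1.1×10⁻⁴ × 1100 × 0.18 = 0.02178 m
B total: 0.054084 m
Ratio: 0.097424 / 0.054084 ≈ 1.801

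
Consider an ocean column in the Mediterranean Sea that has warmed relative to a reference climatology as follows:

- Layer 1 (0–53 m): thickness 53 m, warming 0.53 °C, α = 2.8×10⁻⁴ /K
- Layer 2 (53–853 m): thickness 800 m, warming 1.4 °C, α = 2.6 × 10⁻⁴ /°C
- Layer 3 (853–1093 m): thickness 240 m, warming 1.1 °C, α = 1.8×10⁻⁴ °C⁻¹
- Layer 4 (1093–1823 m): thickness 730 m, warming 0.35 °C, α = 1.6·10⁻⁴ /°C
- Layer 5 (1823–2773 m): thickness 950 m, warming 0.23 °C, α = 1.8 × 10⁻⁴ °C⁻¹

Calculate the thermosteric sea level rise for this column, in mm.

0–53 m: 0.53 × 53 × 2.8×10⁻⁴ = 0.0078652 m
53–853 m: 1.4 × 800 × 2.6×10⁻⁴ = 0.29120 m
853–1093 m: 1.8×10⁻⁴ × 240 × 1.1 = 0.04752 m
1093–1823 m: 730 × 0.35 × 1.6×10⁻⁴ = 0.04088 m
Layer 5: 1.8×10⁻⁴ × 950 × 0.23 = 0.03933 m
Δh = 0.0078652 + 0.29120 + 0.04752 + 0.04088 + 0.03933 = 0.4267952 m ≈ 430 mm

about 430 mm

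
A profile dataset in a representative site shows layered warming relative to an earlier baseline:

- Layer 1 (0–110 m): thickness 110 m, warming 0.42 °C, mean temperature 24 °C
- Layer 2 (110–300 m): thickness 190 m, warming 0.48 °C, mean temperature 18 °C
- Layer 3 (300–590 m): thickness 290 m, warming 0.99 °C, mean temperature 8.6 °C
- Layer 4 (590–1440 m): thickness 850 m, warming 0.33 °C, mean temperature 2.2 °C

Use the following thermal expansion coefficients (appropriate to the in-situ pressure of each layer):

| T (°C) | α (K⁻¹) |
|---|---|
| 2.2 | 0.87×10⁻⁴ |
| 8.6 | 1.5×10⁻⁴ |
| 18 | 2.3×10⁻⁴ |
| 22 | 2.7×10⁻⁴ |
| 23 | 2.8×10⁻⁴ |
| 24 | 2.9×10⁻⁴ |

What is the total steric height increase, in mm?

Δh = 102 mm

Layer 1 at 24 °C → α = 2.9×10⁻⁴ K⁻¹
Layer 2 at 18 °C → α = 2.3×10⁻⁴ K⁻¹
Layer 3 at 8.6 °C → α = 1.5×10⁻⁴ K⁻¹
Layer 4 at 2.2 °C → α = 0.87×10⁻⁴ K⁻¹
0–110 m: 2.9×10⁻⁴ × 110 × 0.42 = 0.013398 m
2.3×10⁻⁴ × 0.48 × 190 = 0.020976 m
Layer 3: 1.5×10⁻⁴ × 290 × 0.99 = 0.043065 m
0.87×10⁻⁴ × 850 × 0.33 = 0.0244035 m
Δh = 0.013398 + 0.020976 + 0.043065 + 0.0244035 = 0.1018425 m ≈ 102 mm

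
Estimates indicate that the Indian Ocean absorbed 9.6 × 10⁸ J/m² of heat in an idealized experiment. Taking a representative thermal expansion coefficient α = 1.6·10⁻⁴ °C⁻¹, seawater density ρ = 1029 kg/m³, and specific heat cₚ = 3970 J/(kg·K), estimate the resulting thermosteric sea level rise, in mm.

37.6 mm

Δh = αQ/(ρcₚ) = 1.6×10⁻⁴ × 9.6×10⁸ / (1029 × 3970) ≈ 0.03760 m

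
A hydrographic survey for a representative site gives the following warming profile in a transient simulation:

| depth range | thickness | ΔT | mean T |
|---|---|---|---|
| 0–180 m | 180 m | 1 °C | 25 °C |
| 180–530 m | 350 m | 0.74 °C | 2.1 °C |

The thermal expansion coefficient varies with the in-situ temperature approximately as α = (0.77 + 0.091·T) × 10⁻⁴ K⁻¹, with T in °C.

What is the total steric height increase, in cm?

Layer 1: α = (0.77 + 0.091×25)×10⁻⁴ = 3.045×10⁻⁴ K⁻¹
Layer 2: α = (0.77 + 0.091×2.1)×10⁻⁴ = 0.9611×10⁻⁴ K⁻¹
Layer 1: 1 × 3.045×10⁻⁴ × 180 = 0.05481 m
0.9611×10⁻⁴ × 350 × 0.74 = 0.02489249 m
Δh = 0.05481 + 0.02489249 = 0.07970249 m

8.0 cm of thermosteric rise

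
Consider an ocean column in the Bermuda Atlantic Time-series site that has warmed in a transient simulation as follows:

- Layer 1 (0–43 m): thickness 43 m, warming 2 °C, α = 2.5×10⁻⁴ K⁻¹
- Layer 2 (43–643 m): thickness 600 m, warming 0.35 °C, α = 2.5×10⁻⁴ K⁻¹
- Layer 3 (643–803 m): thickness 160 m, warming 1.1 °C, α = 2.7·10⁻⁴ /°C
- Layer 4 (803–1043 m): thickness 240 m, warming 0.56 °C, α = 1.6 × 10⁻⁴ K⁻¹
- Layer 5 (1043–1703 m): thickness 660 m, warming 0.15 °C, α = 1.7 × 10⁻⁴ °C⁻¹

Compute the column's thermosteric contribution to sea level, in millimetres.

Δh = 160 mm

0–43 m: 2 × 2.5×10⁻⁴ × 43 = 0.02150 m
0.35 × 600 × 2.5×10⁻⁴ = 0.05250 m
160 × 2.7×10⁻⁴ × 1.1 = 0.04752 m
1.6×10⁻⁴ × 240 × 0.56 = 0.021504 m
Layer 5: 0.15 × 1.7×10⁻⁴ × 660 = 0.01683 m
Δh = 0.02150 + 0.05250 + 0.04752 + 0.021504 + 0.01683 = 0.159854 m ≈ 160 mm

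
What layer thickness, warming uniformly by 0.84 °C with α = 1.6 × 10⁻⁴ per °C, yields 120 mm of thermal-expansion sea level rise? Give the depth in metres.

about 893 m

H = Δh/(αΔT) = 0.12 / (1.6×10⁻⁴ × 0.84) ≈ 892.9 m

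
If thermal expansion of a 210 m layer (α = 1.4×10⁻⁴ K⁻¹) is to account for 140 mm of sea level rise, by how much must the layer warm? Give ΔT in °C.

about 4.8 °C

ΔT = Δh/(αH) = 0.14 / (1.4×10⁻⁴ × 210) ≈ 4.762 °C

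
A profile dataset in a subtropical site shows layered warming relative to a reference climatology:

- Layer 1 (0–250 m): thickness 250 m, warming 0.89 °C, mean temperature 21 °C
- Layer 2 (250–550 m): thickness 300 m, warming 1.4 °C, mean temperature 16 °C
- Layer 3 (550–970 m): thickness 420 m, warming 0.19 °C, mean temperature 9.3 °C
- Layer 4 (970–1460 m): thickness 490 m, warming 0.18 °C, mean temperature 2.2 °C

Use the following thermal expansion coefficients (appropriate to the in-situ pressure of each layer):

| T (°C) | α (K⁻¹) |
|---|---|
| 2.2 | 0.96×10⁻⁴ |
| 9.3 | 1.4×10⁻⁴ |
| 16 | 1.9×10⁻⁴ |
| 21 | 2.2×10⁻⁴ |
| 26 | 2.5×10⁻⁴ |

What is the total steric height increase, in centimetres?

14.8 cm of thermosteric rise

Layer 1 at 21 °C → α = 2.2×10⁻⁴ K⁻¹
Layer 2 at 16 °C → α = 1.9×10⁻⁴ K⁻¹
Layer 3 at 9.3 °C → α = 1.4×10⁻⁴ K⁻¹
Layer 4 at 2.2 °C → α = 0.96×10⁻⁴ K⁻¹
0–250 m: 250 × 0.89 × 2.2×10⁻⁴ = 0.04895 m
Layer 2: 1.9×10⁻⁴ × 1.4 × 300 = 0.07980 m
550–970 m: 1.4×10⁻⁴ × 0.19 × 420 = 0.011172 m
Layer 4: 490 × 0.96×10⁻⁴ × 0.18 = 0.0084672 m
Δh = 0.04895 + 0.07980 + 0.011172 + 0.0084672 = 0.1483892 m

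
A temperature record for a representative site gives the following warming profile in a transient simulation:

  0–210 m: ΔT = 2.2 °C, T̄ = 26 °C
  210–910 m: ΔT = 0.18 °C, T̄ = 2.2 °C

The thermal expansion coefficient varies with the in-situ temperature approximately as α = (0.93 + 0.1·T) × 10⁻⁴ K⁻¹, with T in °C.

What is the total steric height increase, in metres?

Layer 1: α = (0.93 + 0.1×26)×10⁻⁴ = 3.53×10⁻⁴ K⁻¹
Layer 2: α = (0.93 + 0.1×2.2)×10⁻⁴ = 1.15×10⁻⁴ K⁻¹
210 × 3.53×10⁻⁴ × 2.2 = 0.163086 m
0.18 × 700 × 1.15×10⁻⁴ = 0.01449 m
Δh = 0.163086 + 0.01449 = 0.177576 m

Δh ≈ 0.178 m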